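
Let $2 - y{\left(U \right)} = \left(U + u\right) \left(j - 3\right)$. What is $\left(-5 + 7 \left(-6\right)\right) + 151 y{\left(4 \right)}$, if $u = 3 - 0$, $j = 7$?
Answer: $-3973$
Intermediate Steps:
$u = 3$ ($u = 3 + 0 = 3$)
$y{\left(U \right)} = -10 - 4 U$ ($y{\left(U \right)} = 2 - \left(U + 3\right) \left(7 - 3\right) = 2 - \left(3 + U\right) 4 = 2 - \left(12 + 4 U\right) = -10 - 4 U$)
$\left(-5 + 7 \left(-6\right)\right) + 151 y{\left(4 \right)} = \left(-5 + 7 \left(-6\right)\right) + 151 \left(-10 - 16\right) = \left(-5 - 42\right) + 151 \left(-10 - 16\right) = -47 + 151 \left(-26\right) = -47 - 3926 = -3973$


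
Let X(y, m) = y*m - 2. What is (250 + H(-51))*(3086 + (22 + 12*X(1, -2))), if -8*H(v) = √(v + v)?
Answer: 765000 - 765*I*√102/2 ≈ 7.65e+5 - 3863.1*I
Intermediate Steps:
X(y, m) = -2 + m*y (X(y, m) = m*y - 2 = -2 + m*y)
H(v) = -√2*√v/8 (H(v) = -√(v + v)/8 = -√2*√v/8)
(250 + H(-51))*(3086 + (22 + 12*X(1, -2))) = (250 - √2*√(-51)/8)*(3086 + (22 + 12*(-2 - 2*1))) = (250 - √2*I*√51/8)*(3086 + (22 + 12*(-2 - 2))) = (250 - I*√102/8)*(3086 + (22 + 12*(-4))) = (250 - I*√102/8)*(3086 + (22 - 48)) = (250 - I*√102/8)*(3086 - 26) = (250 - I*√102/8)*3060 = 765000 - 765*I*√102/2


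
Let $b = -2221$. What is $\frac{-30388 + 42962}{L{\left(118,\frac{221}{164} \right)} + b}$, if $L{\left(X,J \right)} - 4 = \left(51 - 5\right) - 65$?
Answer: $- \frac{6287}{1118} \approx -5.6234$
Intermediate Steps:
$L{\left(X,J \right)} = -15$ ($L{\left(X,J \right)} = 4 + \left(\left(51 - 5\right) - 65\right) = 4 + \left(46 - 65\right) = 4 - 19 = -15$)
$\frac{-30388 + 42962}{L{\left(118,\frac{221}{164} \right)} + b} = \frac{-30388 + 42962}{-15 - 2221} = \frac{12574}{-2236} = 12574 \left(- \frac{1}{2236}\right) = - \frac{6287}{1118}$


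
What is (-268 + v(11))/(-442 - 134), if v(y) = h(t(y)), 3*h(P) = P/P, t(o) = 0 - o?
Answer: 803/1728 ≈ 0.46470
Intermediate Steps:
t(o) = -o
h(P) = 1/3 (h(P) = (P/P)/3 = (1/3)*1 = 1/3)
v(y) = 1/3
(-268 + v(11))/(-442 - 134) = (-268 + 1/3)/(-442 - 134) = -803/3/(-576) = -803/3*(-1/576) = 803/1728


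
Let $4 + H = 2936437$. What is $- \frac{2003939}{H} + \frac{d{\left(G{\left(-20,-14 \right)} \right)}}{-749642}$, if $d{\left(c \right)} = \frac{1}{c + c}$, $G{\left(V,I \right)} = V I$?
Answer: $- \frac{841252633245713}{1232713163912160} \approx -0.68244$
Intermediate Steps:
$G{\left(V,I \right)} = I V$
$d{\left(c \right)} = \frac{1}{2 c}$
$H = 2936433$ ($H = -4 + 2936437 = 2936433$)
$- \frac{2003939}{H} + \frac{d{\left(G{\left(-20,-14 \right)} \right)}}{-749642} = - \frac{2003939}{2936433} + \frac{\frac{1}{2} \frac{1}{\left(-14\right) \left(-20\right)}}{-749642} = \left(-2003939\right) \frac{1}{2936433} + \frac{1}{2 \cdot 280} \left(- \frac{1}{749642}\right) = - \frac{2003939}{2936433} + \frac{1}{2} \cdot \frac{1}{280} \left(- \frac{1}{749642}\right) = - \frac{2003939}{2936433} + \frac{1}{560} \left(- \frac{1}{749642}\right) = - \frac{2003939}{2936433} - \frac{1}{419799520} = - \frac{841252633245713}{1232713163912160}$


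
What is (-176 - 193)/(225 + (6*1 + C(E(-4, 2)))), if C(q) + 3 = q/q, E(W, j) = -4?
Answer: -369/229 ≈ -1.6114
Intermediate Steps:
C(q) = -2 (C(q) = -3 + q/q = -3 + 1 = -2)
(-176 - 193)/(225 + (6*1 + C(E(-4, 2)))) = (-176 - 193)/(225 + (6*1 - 2)) = -369/(225 + (6 - 2)) = -369/(225 + 4) = -369/229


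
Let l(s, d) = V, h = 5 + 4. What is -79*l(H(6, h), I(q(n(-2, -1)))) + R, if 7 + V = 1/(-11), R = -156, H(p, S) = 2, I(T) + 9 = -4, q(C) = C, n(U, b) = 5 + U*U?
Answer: 4446/11 ≈ 404.18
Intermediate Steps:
n(U, b) = 5 + U**2
h = 9
I(T) = -13 (I(T) = -9 - 4 = -13)
V = -78/11 (V = -7 + 1/(-11) = -7 - 1/11 = -78/11 ≈ -7.0909)
l(s, d) = -78/11
-79*l(H(6, h), I(q(n(-2, -1)))) + R = -79*(-78/11) - 156 = 6162/11 - 156 = 4446/11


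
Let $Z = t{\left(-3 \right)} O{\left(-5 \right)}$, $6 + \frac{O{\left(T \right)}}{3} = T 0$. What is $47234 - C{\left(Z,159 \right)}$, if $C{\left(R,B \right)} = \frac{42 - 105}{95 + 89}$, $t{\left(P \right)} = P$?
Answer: $\frac{8691119}{184} \approx 47234.0$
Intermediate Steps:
$O{\left(T \right)} = -18$ ($O{\left(T \right)} = -18 + 3 T 0 = -18 + 3 \cdot 0 = -18 + 0 = -18$)
$Z = 54$ ($Z = \left(-3\right) \left(-18\right) = 54$)
$C{\left(R,B \right)} = - \frac{63}{184}$
$47234 - C{\left(Z,159 \right)} = 47234 - - \frac{63}{184} = 47234 + \frac{63}{184} = \frac{8691119}{184}$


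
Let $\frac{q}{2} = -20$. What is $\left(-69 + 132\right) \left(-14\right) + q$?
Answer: $-922$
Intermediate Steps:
$q = -40$ ($q = 2 \left(-20\right) = -40$)
$\left(-69 + 132\right) \left(-14\right) + q = \left(-69 + 132\right) \left(-14\right) - 40 = 63 \left(-14\right) - 40 = -882 - 40 = -922$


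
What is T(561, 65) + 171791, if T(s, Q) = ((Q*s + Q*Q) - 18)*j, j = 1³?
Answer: 212463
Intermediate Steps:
j = 1
T(s, Q) = -18 + Q² + Q*s (T(s, Q) = ((Q*s + Q*Q) - 18)*1 = ((Q*s + Q²) - 18)*1 = ((Q² + Q*s) - 18)*1 = (-18 + Q² + Q*s)*1 = -18 + Q² + Q*s)
T(561, 65) + 171791 = (-18 + 65² + 65*561) + 171791 = (-18 + 4225 + 36465) + 171791 = 40672 + 171791 = 212463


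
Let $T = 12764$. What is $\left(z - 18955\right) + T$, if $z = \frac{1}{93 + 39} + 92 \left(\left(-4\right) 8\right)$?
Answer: $- \frac{1205819}{132} \approx -9135.0$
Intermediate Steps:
$z = - \frac{388607}{132}$ ($z = \frac{1}{132} + 92 \left(-32\right) = \frac{1}{132} - 2944 = - \frac{388607}{132} \approx -2944.0$)
$\left(z - 18955\right) + T = \left(- \frac{388607}{132} - 18955\right) + 12764 = - \frac{2890667}{132} + 12764 = - \frac{1205819}{132}$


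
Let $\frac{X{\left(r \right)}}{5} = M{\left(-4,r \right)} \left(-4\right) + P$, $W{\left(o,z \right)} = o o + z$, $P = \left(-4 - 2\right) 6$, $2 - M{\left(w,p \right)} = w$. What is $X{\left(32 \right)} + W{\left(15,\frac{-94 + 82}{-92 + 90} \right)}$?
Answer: $-69$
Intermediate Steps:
$M{\left(w,p \right)} = 2 - w$
$P = -36$ ($P = \left(-6\right) 6 = -36$)
$W{\left(o,z \right)} = z + o^{2}$ ($W{\left(o,z \right)} = o^{2} + z = z + o^{2}$)
$X{\left(r \right)} = -300$ ($X{\left(r \right)} = 5 \left(\left(2 - -4\right) \left(-4\right) - 36\right) = 5 \left(\left(2 + 4\right) \left(-4\right) - 36\right) = 5 \left(6 \left(-4\right) - 36\right) = 5 \left(-24 - 36\right) = 5 \left(-60\right) = -300$)
$X{\left(32 \right)} + W{\left(15,\frac{-94 + 82}{-92 + 90} \right)} = -300 + \left(\frac{-94 + 82}{-92 + 90} + 15^{2}\right) = -300 + \left(- \frac{12}{-2} + 225\right) = -300 + \left(\left(-12\right) \left(- \frac{1}{2}\right) + 225\right) = -300 + \left(6 + 225\right) = -300 + 231 = -69$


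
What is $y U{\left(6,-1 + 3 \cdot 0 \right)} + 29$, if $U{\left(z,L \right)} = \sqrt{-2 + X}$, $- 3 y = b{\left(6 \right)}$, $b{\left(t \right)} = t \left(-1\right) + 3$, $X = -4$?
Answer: $29 + i \sqrt{6} \approx 29.0 + 2.4495 i$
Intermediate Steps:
$b{\left(t \right)} = 3 - t$ ($b{\left(t \right)} = - t + 3 = 3 - t$)
$y = 1$ ($y = - \frac{3 - 6}{3} = \left(- \frac{1}{3}\right) \left(-3\right) = 1$)
$U{\left(z,L \right)} = i \sqrt{6}$ ($U{\left(z,L \right)} = \sqrt{-2 - 4} = \sqrt{-6} = i \sqrt{6}$)
$y U{\left(6,-1 + 3 \cdot 0 \right)} + 29 = 1 i \sqrt{6} + 29 = i \sqrt{6} + 29 = 29 + i \sqrt{6}$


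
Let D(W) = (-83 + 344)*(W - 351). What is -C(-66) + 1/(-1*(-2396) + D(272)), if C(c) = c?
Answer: 1202717/18223 ≈ 66.000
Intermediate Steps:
D(W) = -91611 + 261*W (D(W) = 261*(-351 + W) = -91611 + 261*W)
-C(-66) + 1/(-1*(-2396) + D(272)) = -1*(-66) + 1/(-1*(-2396) + (-91611 + 261*272)) = 66 + 1/(2396 + (-91611 + 70992)) = 66 + 1/(2396 - 20619) = 66 + 1/(-18223) = 66 - 1/18223 = 1202717/18223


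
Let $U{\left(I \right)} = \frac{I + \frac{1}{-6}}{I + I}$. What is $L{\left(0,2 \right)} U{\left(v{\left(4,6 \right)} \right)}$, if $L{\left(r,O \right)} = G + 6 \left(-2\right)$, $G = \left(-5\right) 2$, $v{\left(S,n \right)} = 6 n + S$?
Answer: $- \frac{2629}{240} \approx -10.954$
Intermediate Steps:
$v{\left(S,n \right)} = S + 6 n$
$G = -10$
$L{\left(r,O \right)} = -22$ ($L{\left(r,O \right)} = -10 + 6 \left(-2\right) = -10 - 12 = -22$)
$U{\left(I \right)} = \frac{- \frac{1}{6} + I}{2 I}$ ($U{\left(I \right)} = \frac{I - \frac{1}{6}}{2 I} = \left(- \frac{1}{6} + I\right) \frac{1}{2 I} = \frac{- \frac{1}{6} + I}{2 I}$)
$L{\left(0,2 \right)} U{\left(v{\left(4,6 \right)} \right)} = - 22 \frac{-1 + 6 \left(4 + 6 \cdot 6\right)}{12 \left(4 + 6 \cdot 6\right)} = - 22 \frac{-1 + 6 \left(4 + 36\right)}{12 \left(4 + 36\right)} = - 22 \frac{-1 + 6 \cdot 40}{12 \cdot 40} = - 22 \cdot \frac{1}{12} \cdot \frac{1}{40} \left(-1 + 240\right) = - 22 \cdot \frac{1}{12} \cdot \frac{1}{40} \cdot 239 = \left(-22\right) \frac{239}{480} = - \frac{2629}{240}$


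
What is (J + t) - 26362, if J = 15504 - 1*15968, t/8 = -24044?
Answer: -219178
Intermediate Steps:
t = -192352 (t = 8*(-24044) = -192352)
J = -464 (J = 15504 - 15968 = -464)
(J + t) - 26362 = (-464 - 192352) - 26362 = -192816 - 26362 = -219178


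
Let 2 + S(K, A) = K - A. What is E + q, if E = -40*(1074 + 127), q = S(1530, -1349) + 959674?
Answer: 914511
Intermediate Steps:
S(K, A) = -2 + K - A (S(K, A) = -2 + (K - A) = -2 + K - A)
q = 962551 (q = (-2 + 1530 - 1*(-1349)) + 959674 = (-2 + 1530 + 1349) + 959674 = 2877 + 959674 = 962551)
E = -48040 (E = -40*1201 = -48040)
E + q = -48040 + 962551 = 914511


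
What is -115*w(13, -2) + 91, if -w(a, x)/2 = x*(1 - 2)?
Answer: 551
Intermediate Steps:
w(a, x) = 2*x (w(a, x) = -2*x*(1 - 2) = -2*x*(-1) = -(-2)*x = 2*x)
-115*w(13, -2) + 91 = -230*(-2) + 91 = -115*(-4) + 91 = 460 + 91 = 551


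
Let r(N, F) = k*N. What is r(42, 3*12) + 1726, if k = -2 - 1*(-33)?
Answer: 3028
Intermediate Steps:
k = 31 (k = -2 + 33 = 31)
r(N, F) = 31*N
r(42, 3*12) + 1726 = 31*42 + 1726 = 1302 + 1726 = 3028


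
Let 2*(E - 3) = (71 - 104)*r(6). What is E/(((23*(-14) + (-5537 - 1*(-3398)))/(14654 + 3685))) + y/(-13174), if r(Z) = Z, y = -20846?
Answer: 1660336333/2315801 ≈ 716.96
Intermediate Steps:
E = -96 (E = 3 + ((71 - 104)*6)/2 = 3 + (-33*6)/2 = 3 + (½)*(-198) = 3 - 99 = -96)
E/(((23*(-14) + (-5537 - 1*(-3398)))/(14654 + 3685))) + y/(-13174) = -96*(14654 + 3685)/(23*(-14) + (-5537 - 1*(-3398))) - 20846/(-13174) = -96*18339/(-322 + (-5537 + 3398)) - 20846*(-1/13174) = -96*18339/(-322 - 2139) + 1489/941 = -96/((-2461*1/18339)) + 1489/941 = -96/(-2461/18339) + 1489/941 = -96*(-18339/2461) + 1489/941 = 1760544/2461 + 1489/941 = 1660336333/2315801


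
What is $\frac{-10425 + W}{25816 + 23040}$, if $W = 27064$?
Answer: $\frac{16639}{48856} \approx 0.34057$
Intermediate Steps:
$\frac{-10425 + W}{25816 + 23040} = \frac{-10425 + 27064}{25816 + 23040} = \frac{16639}{48856}$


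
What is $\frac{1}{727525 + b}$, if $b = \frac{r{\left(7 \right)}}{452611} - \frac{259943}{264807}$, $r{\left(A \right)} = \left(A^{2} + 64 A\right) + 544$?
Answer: $\frac{119854561077}{87197072170147339} \approx 1.3745 \cdot 10^{-6}$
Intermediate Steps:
$r{\left(A \right)} = 544 + A^{2} + 64 A$
$b = - \frac{117377397086}{119854561077}$ ($b = \frac{544 + 7^{2} + 64 \cdot 7}{452611} - \frac{259943}{264807} = \left(544 + 49 + 448\right) \frac{1}{452611} - \frac{259943}{264807} = 1041 \cdot \frac{1}{452611} - \frac{259943}{264807} = \frac{1041}{452611} - \frac{259943}{264807} = - \frac{117377397086}{119854561077} \approx -0.97933$)
$\frac{1}{727525 + b} = \frac{1}{727525 - \frac{117377397086}{119854561077}} = \frac{1}{\frac{87197072170147339}{119854561077}} = \frac{119854561077}{87197072170147339}$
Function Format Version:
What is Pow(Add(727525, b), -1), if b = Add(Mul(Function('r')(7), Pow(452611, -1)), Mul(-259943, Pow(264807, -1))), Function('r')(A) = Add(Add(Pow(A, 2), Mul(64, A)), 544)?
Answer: Rational(119854561077, 87197072170147339) ≈ 1.3745e-6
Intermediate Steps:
Function('r')(A) = Add(544, Pow(A, 2), Mul(64, A))
b = Rational(-117377397086, 119854561077) (b = Add(Mul(Add(544, Pow(7, 2), Mul(64, 7)), Pow(452611, -1)), Mul(-259943, Pow(264807, -1))) = Add(Mul(Add(544, 49, 448), Rational(1, 452611)), Mul(-259943, Rational(1, 264807))) = Add(Mul(1041, Rational(1, 452611)), Rational(-259943, 264807)) = Add(Rational(1041, 452611), Rational(-259943, 264807)) = Rational(-117377397086, 119854561077) ≈ -0.97933)
Pow(Add(727525, b), -1) = Pow(Add(727525, Rational(-117377397086, 119854561077)), -1) = Pow(Rational(87197072170147339, 119854561077), -1) = Rational(119854561077, 87197072170147339)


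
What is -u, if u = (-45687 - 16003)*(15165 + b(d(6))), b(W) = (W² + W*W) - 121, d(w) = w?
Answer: 932506040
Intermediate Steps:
b(W) = -121 + 2*W² (b(W) = (W² + W²) - 121 = 2*W² - 121 = -121 + 2*W²)
u = -932506040 (u = (-45687 - 16003)*(15165 + (-121 + 2*6²)) = -61690*(15165 + (-121 + 2*36)) = -61690*(15165 + (-121 + 72)) = -61690*(15165 - 49) = -61690*15116 = -932506040)
-u = -1*(-932506040) = 932506040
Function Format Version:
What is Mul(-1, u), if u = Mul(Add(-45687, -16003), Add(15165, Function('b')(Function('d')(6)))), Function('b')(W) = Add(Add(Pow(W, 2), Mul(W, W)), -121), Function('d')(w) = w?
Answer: 932506040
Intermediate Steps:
Function('b')(W) = Add(-121, Mul(2, Pow(W, 2))) (Function('b')(W) = Add(Add(Pow(W, 2), Pow(W, 2)), -121) = Add(Mul(2, Pow(W, 2)), -121) = Add(-121, Mul(2, Pow(W, 2))))
u = -932506040 (u = Mul(Add(-45687, -16003), Add(15165, Add(-121, Mul(2, Pow(6, 2))))) = Mul(-61690, Add(15165, Add(-121, Mul(2, 36)))) = Mul(-61690, Add(15165, Add(-121, 72))) = Mul(-61690, Add(15165, -49)) = Mul(-61690, 15116) = -932506040)
Mul(-1, u) = Mul(-1, -932506040) = 932506040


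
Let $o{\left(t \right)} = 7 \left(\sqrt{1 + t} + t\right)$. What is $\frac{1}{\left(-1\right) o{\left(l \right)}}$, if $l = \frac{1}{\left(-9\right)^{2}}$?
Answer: $\frac{81}{46487} - \frac{729 \sqrt{82}}{46487} \approx -0.14026$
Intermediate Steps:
$l = \frac{1}{81} \approx 0.012346$
$o{\left(t \right)} = 7 t + 7 \sqrt{1 + t}$ ($o{\left(t \right)} = 7 \left(t + \sqrt{1 + t}\right) = 7 t + 7 \sqrt{1 + t}$)
$\frac{1}{\left(-1\right) o{\left(l \right)}} = \frac{1}{\left(-1\right) \left(7 \cdot \frac{1}{81} + 7 \sqrt{1 + \frac{1}{81}}\right)} = \frac{1}{\left(-1\right) \left(\frac{7}{81} + 7 \sqrt{\frac{82}{81}}\right)} = \frac{1}{\left(-1\right) \left(\frac{7}{81} + 7 \frac{\sqrt{82}}{9}\right)} = \frac{1}{\left(-1\right) \left(\frac{7}{81} + \frac{7 \sqrt{82}}{9}\right)} = \frac{1}{- \frac{7}{81} - \frac{7 \sqrt{82}}{9}}$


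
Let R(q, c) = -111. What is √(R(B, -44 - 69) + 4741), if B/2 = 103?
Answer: √4630 ≈ 68.044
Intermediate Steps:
B = 206 (B = 2*103 = 206)
√(R(B, -44 - 69) + 4741) = √(-111 + 4741) = √4630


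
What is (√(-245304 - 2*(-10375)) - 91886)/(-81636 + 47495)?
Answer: 91886/34141 - I*√224554/34141 ≈ 2.6914 - 0.01388*I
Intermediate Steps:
(√(-245304 - 2*(-10375)) - 91886)/(-81636 + 47495) = (√(-245304 + 20750) - 91886)/(-34141) = (√(-224554) - 91886)*(-1/34141) = (I*√224554 - 91886)*(-1/34141) = (-91886 + I*√224554)*(-1/34141) = 91886/34141 - I*√224554/34141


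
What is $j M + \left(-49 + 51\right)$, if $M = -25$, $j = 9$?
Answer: $-223$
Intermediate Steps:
$j M + \left(-49 + 51\right) = 9 \left(-25\right) + \left(-49 + 51\right) = -225 + 2 = -223$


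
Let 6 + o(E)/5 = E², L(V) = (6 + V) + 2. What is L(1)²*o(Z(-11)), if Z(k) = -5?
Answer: 7695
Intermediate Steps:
L(V) = 8 + V
o(E) = -30 + 5*E²
L(1)²*o(Z(-11)) = (8 + 1)²*(-30 + 5*(-5)²) = 9²*(-30 + 5*25) = 81*(-30 + 125) = 81*95 = 7695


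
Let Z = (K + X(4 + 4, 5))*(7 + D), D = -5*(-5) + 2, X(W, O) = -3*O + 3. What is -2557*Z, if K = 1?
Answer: 956318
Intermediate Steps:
X(W, O) = 3 - 3*O
D = 27 (D = 25 + 2 = 27)
Z = -374 (Z = (1 + (3 - 3*5))*(7 + 27) = (1 + (3 - 15))*34 = (1 - 12)*34 = -11*34 = -374)
-2557*Z = -2557*(-374) = 956318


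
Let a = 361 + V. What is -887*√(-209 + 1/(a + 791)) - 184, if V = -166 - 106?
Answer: -184 - 887*I*√10115545/220 ≈ -184.0 - 12823.0*I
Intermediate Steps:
V = -272
a = 89 (a = 361 - 272 = 89)
-887*√(-209 + 1/(a + 791)) - 184 = -887*√(-209 + 1/(89 + 791)) - 184 = -887*√(-209 + 1/880) - 184 = -887*I*√10115545/220 - 184 = -184 - 887*I*√10115545/220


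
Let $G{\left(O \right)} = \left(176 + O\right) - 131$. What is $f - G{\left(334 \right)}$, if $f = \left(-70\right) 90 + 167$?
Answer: $-6512$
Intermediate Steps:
$G{\left(O \right)} = 45 + O$
$f = -6133$ ($f = -6300 + 167 = -6133$)
$f - G{\left(334 \right)} = -6133 - \left(45 + 334\right) = -6133 - 379 = -6512$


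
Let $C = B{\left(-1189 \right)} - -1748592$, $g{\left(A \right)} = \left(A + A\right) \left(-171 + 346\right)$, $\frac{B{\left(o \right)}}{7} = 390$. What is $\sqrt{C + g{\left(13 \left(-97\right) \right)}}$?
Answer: $2 \sqrt{327493} \approx 1144.5$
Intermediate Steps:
$B{\left(o \right)} = 2730$ ($B{\left(o \right)} = 7 \cdot 390 = 2730$)
$g{\left(A \right)} = 350 A$ ($g{\left(A \right)} = 2 A 175 = 350 A$)
$C = 1751322$ ($C = 2730 - -1748592 = 2730 + 1748592 = 1751322$)
$\sqrt{C + g{\left(13 \left(-97\right) \right)}} = \sqrt{1751322 + 350 \cdot 13 \left(-97\right)} = \sqrt{1751322 + 350 \left(-1261\right)} = \sqrt{1751322 - 441350} = \sqrt{1309972} = 2 \sqrt{327493}$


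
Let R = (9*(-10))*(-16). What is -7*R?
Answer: -10080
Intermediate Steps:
R = 1440 (R = -90*(-16) = 1440)
-7*R = -7*1440 = -10080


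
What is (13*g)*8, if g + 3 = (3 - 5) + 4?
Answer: -104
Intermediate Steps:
g = -1 (g = -3 + ((3 - 5) + 4) = -3 + (-2 + 4) = -3 + 2 = -1)
(13*g)*8 = (13*(-1))*8 = -13*8 = -104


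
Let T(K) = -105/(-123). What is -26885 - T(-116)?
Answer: -1102320/41 ≈ -26886.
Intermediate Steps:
T(K) = 35/41 (T(K) = -105*(-1/123) = 35/41)
-26885 - T(-116) = -26885 - 1*35/41 = -26885 - 35/41 = -1102320/41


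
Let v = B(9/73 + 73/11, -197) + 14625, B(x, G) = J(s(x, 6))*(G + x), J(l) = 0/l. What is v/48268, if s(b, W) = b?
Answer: 14625/48268 ≈ 0.30300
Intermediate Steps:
J(l) = 0
B(x, G) = 0 (B(x, G) = 0*(G + x) = 0)
v = 14625 (v = 0 + 14625 = 14625)
v/48268 = 14625/48268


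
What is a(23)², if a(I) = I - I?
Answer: 0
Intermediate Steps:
a(I) = 0
a(23)² = 0² = 0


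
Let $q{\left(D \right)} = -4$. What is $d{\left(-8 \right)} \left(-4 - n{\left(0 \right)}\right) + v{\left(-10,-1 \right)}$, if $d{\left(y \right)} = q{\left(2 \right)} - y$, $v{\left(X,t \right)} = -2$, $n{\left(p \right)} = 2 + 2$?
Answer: $-34$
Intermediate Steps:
$n{\left(p \right)} = 4$
$d{\left(y \right)} = -4 - y$
$d{\left(-8 \right)} \left(-4 - n{\left(0 \right)}\right) + v{\left(-10,-1 \right)} = \left(-4 - -8\right) \left(-4 - 4\right) - 2 = \left(-4 + 8\right) \left(-4 - 4\right) - 2 = 4 \left(-8\right) - 2 = -32 - 2 = -34$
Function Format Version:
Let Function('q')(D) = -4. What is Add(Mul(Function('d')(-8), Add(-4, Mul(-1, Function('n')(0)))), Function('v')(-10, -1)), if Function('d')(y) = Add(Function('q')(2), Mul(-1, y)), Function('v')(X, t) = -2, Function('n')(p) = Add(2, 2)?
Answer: -34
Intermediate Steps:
Function('n')(p) = 4
Function('d')(y) = Add(-4, Mul(-1, y))
Add(Mul(Function('d')(-8), Add(-4, Mul(-1, Function('n')(0)))), Function('v')(-10, -1)) = Add(Mul(Add(-4, Mul(-1, -8)), Add(-4, Mul(-1, 4))), -2) = Add(Mul(Add(-4, 8), Add(-4, -4)), -2) = Add(Mul(4, -8), -2) = Add(-32, -2) = -34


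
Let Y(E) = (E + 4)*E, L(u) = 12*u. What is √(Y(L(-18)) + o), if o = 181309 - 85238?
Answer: √141863 ≈ 376.65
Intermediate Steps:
Y(E) = E*(4 + E) (Y(E) = (4 + E)*E = E*(4 + E))
o = 96071
√(Y(L(-18)) + o) = √((12*(-18))*(4 + 12*(-18)) + 96071) = √(-216*(4 - 216) + 96071) = √(-216*(-212) + 96071) = √(45792 + 96071) = √141863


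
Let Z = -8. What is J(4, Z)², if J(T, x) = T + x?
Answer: 16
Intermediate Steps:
J(4, Z)² = (4 - 8)² = (-4)² = 16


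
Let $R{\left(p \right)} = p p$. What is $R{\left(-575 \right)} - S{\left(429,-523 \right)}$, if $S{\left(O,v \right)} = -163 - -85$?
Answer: $330703$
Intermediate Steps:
$R{\left(p \right)} = p^{2}$
$S{\left(O,v \right)} = -78$ ($S{\left(O,v \right)} = -163 + 85 = -78$)
$R{\left(-575 \right)} - S{\left(429,-523 \right)} = \left(-575\right)^{2} - -78 = 330625 + 78 = 330703$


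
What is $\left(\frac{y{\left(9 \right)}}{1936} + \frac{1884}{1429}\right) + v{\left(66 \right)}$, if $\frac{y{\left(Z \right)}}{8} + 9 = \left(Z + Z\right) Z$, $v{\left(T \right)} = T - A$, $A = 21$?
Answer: $\frac{16236375}{345818} \approx 46.951$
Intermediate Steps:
$v{\left(T \right)} = -21 + T$ ($v{\left(T \right)} = T - 21 = -21 + T$)
$y{\left(Z \right)} = -72 + 16 Z^{2}$ ($y{\left(Z \right)} = -72 + 8 \left(Z + Z\right) Z = -72 + 8 \cdot 2 Z Z = -72 + 8 \cdot 2 Z^{2} = -72 + 16 Z^{2}$)
$\left(\frac{y{\left(9 \right)}}{1936} + \frac{1884}{1429}\right) + v{\left(66 \right)} = \left(\frac{-72 + 16 \cdot 9^{2}}{1936} + \frac{1884}{1429}\right) + \left(-21 + 66\right) = \left(\left(-72 + 16 \cdot 81\right) \frac{1}{1936} + 1884 \cdot \frac{1}{1429}\right) + 45 = \left(\left(-72 + 1296\right) \frac{1}{1936} + \frac{1884}{1429}\right) + 45 = \left(1224 \cdot \frac{1}{1936} + \frac{1884}{1429}\right) + 45 = \left(\frac{153}{242} + \frac{1884}{1429}\right) + 45 = \frac{674565}{345818} + 45 = \frac{16236375}{345818}$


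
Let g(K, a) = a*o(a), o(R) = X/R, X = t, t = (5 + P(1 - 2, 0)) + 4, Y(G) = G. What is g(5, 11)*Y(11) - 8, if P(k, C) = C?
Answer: 91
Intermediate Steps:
t = 9 (t = (5 + 0) + 4 = 5 + 4 = 9)
X = 9
o(R) = 9/R
g(K, a) = 9 (g(K, a) = a*(9/a) = 9)
g(5, 11)*Y(11) - 8 = 9*11 - 8 = 99 - 8 = 91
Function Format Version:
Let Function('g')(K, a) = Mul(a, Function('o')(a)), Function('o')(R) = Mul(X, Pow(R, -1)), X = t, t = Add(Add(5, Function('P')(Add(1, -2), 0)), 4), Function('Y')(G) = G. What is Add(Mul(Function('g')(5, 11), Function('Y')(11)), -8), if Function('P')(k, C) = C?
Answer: 91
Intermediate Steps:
t = 9 (t = Add(Add(5, 0), 4) = Add(5, 4) = 9)
X = 9
Function('o')(R) = Mul(9, Pow(R, -1))
Function('g')(K, a) = 9 (Function('g')(K, a) = Mul(a, Mul(9, Pow(a, -1))) = 9)
Add(Mul(Function('g')(5, 11), Function('Y')(11)), -8) = Add(Mul(9, 11), -8) = Add(99, -8) = 91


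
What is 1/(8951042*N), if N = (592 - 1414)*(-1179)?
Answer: 1/8674794941796 ≈ 1.1528e-13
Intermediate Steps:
N = 969138 (N = -822*(-1179) = 969138)
1/(8951042*N) = 1/(8951042*969138) = (1/8951042)*(1/969138) = 1/8674794941796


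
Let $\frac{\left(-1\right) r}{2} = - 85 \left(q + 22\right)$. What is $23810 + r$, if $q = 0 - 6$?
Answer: $26530$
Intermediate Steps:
$q = -6$ ($q = 0 - 6 = -6$)
$r = 2720$ ($r = - 2 \left(- 85 \left(-6 + 22\right)\right) = - 2 \left(\left(-85\right) 16\right) = \left(-2\right) \left(-1360\right) = 2720$)
$23810 + r = 23810 + 2720 = 26530$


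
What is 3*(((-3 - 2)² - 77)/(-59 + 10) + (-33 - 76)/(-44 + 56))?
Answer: -4717/196 ≈ -24.066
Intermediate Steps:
3*(((-3 - 2)² - 77)/(-59 + 10) + (-33 - 76)/(-44 + 56)) = 3*(((-5)² - 77)/(-49) - 109/12) = 3*((25 - 77)*(-1/49) - 109*1/12) = 3*(-52*(-1/49) - 109/12) = 3*(52/49 - 109/12) = 3*(-4717/588) = -4717/196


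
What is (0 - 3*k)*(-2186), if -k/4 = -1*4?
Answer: 104928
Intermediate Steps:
k = 16 (k = -(-4)*4 = -4*(-4) = 16)
(0 - 3*k)*(-2186) = (0 - 3*16)*(-2186) = (0 - 48)*(-2186) = -48*(-2186) = 104928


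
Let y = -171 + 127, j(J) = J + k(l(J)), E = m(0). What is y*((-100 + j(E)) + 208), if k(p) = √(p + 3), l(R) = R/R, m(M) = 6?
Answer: -5104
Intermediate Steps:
E = 6
l(R) = 1
k(p) = √(3 + p)
j(J) = 2 + J (j(J) = J + √(3 + 1) = J + √4 = J + 2 = 2 + J)
y = -44
y*((-100 + j(E)) + 208) = -44*((-100 + (2 + 6)) + 208) = -44*((-100 + 8) + 208) = -44*(-92 + 208) = -44*116 = -5104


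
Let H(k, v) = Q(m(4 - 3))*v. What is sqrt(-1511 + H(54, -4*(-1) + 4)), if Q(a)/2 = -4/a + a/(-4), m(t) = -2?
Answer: I*sqrt(1471) ≈ 38.354*I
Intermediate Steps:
Q(a) = -8/a - a/2 (Q(a) = 2*(-4/a + a/(-4)) = 2*(-4/a + a*(-1/4)) = 2*(-4/a - a/4) = -8/a - a/2)
H(k, v) = 5*v (H(k, v) = (-8/(-2) - 1/2*(-2))*v = (-8*(-1/2) + 1)*v = (4 + 1)*v = 5*v)
sqrt(-1511 + H(54, -4*(-1) + 4)) = sqrt(-1511 + 5*(-4*(-1) + 4)) = sqrt(-1511 + 5*(4 + 4)) = sqrt(-1511 + 5*8) = sqrt(-1511 + 40) = sqrt(-1471) = I*sqrt(1471)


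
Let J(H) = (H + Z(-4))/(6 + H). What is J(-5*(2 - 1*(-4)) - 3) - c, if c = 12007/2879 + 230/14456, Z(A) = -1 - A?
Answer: -575965009/187284708 ≈ -3.0753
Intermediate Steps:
J(H) = (3 + H)/(6 + H) (J(H) = (H + (-1 - 1*(-4)))/(6 + H) = (H + (-1 + 4))/(6 + H) = (H + 3)/(6 + H) = (3 + H)/(6 + H))
c = 87117681/20809412 (c = 12007*(1/2879) + 230*(1/14456) = 12007/2879 + 115/7228 = 87117681/20809412 ≈ 4.1865)
J(-5*(2 - 1*(-4)) - 3) - c = (3 + (-5*(2 - 1*(-4)) - 3))/(6 + (-5*(2 - 1*(-4)) - 3)) - 1*87117681/20809412 = (3 + (-5*(2 + 4) - 3))/(6 + (-5*(2 + 4) - 3)) - 87117681/20809412 = (3 + (-5*6 - 3))/(6 + (-5*6 - 3)) - 87117681/20809412 = (3 + (-30 - 3))/(6 + (-30 - 3)) - 87117681/20809412 = (3 - 33)/(6 - 33) - 87117681/20809412 = -30/(-27) - 87117681/20809412 = -1/27*(-30) - 87117681/20809412 = 10/9 - 87117681/20809412 = -575965009/187284708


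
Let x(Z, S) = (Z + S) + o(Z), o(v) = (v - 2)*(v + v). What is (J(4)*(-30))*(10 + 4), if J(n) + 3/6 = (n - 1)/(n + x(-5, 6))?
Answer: 966/5 ≈ 193.20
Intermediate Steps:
o(v) = 2*v*(-2 + v) (o(v) = (-2 + v)*(2*v) = 2*v*(-2 + v))
x(Z, S) = S + Z + 2*Z*(-2 + Z) (x(Z, S) = (Z + S) + 2*Z*(-2 + Z) = (S + Z) + 2*Z*(-2 + Z) = S + Z + 2*Z*(-2 + Z))
J(n) = -½ + (-1 + n)/(71 + n) (J(n) = -½ + (n - 1)/(n + (6 - 5 + 2*(-5)*(-2 - 5))) = -½ + (-1 + n)/(n + (6 - 5 + 2*(-5)*(-7))) = -½ + (-1 + n)/(n + (6 - 5 + 70)) = -½ + (-1 + n)/(n + 71) = -½ + (-1 + n)/(71 + n))
(J(4)*(-30))*(10 + 4) = (((-73 + 4)/(2*(71 + 4)))*(-30))*(10 + 4) = (((½)*(-69)/75)*(-30))*14 = (((½)*(1/75)*(-69))*(-30))*14 = -23/50*(-30)*14 = (69/5)*14 = 966/5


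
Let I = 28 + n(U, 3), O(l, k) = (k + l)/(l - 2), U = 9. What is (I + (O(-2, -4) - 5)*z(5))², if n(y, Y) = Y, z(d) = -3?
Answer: 6889/4 ≈ 1722.3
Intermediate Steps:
O(l, k) = (k + l)/(-2 + l)
I = 31 (I = 28 + 3 = 31)
(I + (O(-2, -4) - 5)*z(5))² = (31 + ((-4 - 2)/(-2 - 2) - 5)*(-3))² = (31 + (-6/(-4) - 5)*(-3))² = (31 + (-¼*(-6) - 5)*(-3))² = (31 + (3/2 - 5)*(-3))² = (31 - 7/2*(-3))² = (31 + 21/2)² = (83/2)² = 6889/4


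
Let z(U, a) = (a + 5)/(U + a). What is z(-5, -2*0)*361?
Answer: -361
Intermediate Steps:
z(U, a) = (5 + a)/(U + a)
z(-5, -2*0)*361 = ((5 - 2*0)/(-5 - 2*0))*361 = ((5 + 0)/(-5 + 0))*361 = (5/(-5))*361 = -⅕*5*361 = -1*361 = -361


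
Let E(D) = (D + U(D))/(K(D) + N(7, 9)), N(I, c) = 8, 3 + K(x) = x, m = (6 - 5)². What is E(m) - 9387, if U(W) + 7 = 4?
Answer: -28162/3 ≈ -9387.3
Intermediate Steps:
m = 1 (m = 1² = 1)
U(W) = -3 (U(W) = -7 + 4 = -3)
K(x) = -3 + x
E(D) = (-3 + D)/(5 + D) (E(D) = (D - 3)/((-3 + D) + 8) = (-3 + D)/(5 + D))
E(m) - 9387 = (-3 + 1)/(5 + 1) - 9387 = -2/6 - 9387 = (⅙)*(-2) - 9387 = -⅓ - 9387 = -28162/3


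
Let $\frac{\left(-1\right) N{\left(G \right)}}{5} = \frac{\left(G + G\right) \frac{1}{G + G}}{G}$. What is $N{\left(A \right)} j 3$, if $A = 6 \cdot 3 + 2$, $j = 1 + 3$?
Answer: $-3$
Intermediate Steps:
$j = 4$
$A = 20$ ($A = 18 + 2 = 20$)
$N{\left(G \right)} = - \frac{5}{G}$ ($N{\left(G \right)} = - 5 \frac{\left(G + G\right) \frac{1}{G + G}}{G} = - 5 \frac{2 G \frac{1}{2 G}}{G} = - 5 \cdot 1 \frac{1}{G} = - \frac{5}{G}$)
$N{\left(A \right)} j 3 = - \frac{5}{20} \cdot 4 \cdot 3 = \left(-5\right) \frac{1}{20} \cdot 4 \cdot 3 = \left(- \frac{1}{4}\right) 4 \cdot 3 = \left(-1\right) 3 = -3$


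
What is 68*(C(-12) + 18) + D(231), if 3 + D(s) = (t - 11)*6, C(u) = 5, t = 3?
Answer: 1513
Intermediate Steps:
D(s) = -51 (D(s) = -3 + (3 - 11)*6 = -3 - 8*6 = -3 - 48 = -51)
68*(C(-12) + 18) + D(231) = 68*(5 + 18) - 51 = 68*23 - 51 = 1564 - 51 = 1513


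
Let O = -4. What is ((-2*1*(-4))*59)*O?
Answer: -1888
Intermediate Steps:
((-2*1*(-4))*59)*O = ((-2*1*(-4))*59)*(-4) = (-2*(-4)*59)*(-4) = (8*59)*(-4) = 472*(-4) = -1888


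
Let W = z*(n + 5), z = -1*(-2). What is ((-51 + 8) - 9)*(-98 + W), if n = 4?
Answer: 4160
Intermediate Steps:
z = 2
W = 18 (W = 2*(4 + 5) = 2*9 = 18)
((-51 + 8) - 9)*(-98 + W) = ((-51 + 8) - 9)*(-98 + 18) = (-43 - 9)*(-80) = -52*(-80) = 4160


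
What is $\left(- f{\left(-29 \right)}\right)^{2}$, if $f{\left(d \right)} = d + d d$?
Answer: $659344$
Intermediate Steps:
$f{\left(d \right)} = d + d^{2}$
$\left(- f{\left(-29 \right)}\right)^{2} = \left(- \left(-29\right) \left(1 - 29\right)\right)^{2} = \left(- \left(-29\right) \left(-28\right)\right)^{2} = \left(\left(-1\right) 812\right)^{2} = \left(-812\right)^{2} = 659344$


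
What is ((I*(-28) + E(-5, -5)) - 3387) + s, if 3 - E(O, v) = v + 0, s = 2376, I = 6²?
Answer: -2011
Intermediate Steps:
I = 36
E(O, v) = 3 - v (E(O, v) = 3 - (v + 0) = 3 - v)
((I*(-28) + E(-5, -5)) - 3387) + s = ((36*(-28) + (3 - 1*(-5))) - 3387) + 2376 = ((-1008 + (3 + 5)) - 3387) + 2376 = ((-1008 + 8) - 3387) + 2376 = (-1000 - 3387) + 2376 = -4387 + 2376 = -2011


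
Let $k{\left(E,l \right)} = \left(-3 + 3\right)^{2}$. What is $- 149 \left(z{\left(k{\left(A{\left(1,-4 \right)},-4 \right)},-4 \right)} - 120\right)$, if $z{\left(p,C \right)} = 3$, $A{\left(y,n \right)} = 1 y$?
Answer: $17433$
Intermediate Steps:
$A{\left(y,n \right)} = y$
$k{\left(E,l \right)} = 0$ ($k{\left(E,l \right)} = 0^{2} = 0$)
$- 149 \left(z{\left(k{\left(A{\left(1,-4 \right)},-4 \right)},-4 \right)} - 120\right) = - 149 \left(3 - 120\right) = \left(-149\right) \left(-117\right) = 17433$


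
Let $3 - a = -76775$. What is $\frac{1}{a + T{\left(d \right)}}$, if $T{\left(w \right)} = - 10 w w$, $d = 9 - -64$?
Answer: $\frac{1}{23488} \approx 4.2575 \cdot 10^{-5}$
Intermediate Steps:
$a = 76778$ ($a = 3 - -76775 = 3 + 76775 = 76778$)
$d = 73$ ($d = 9 + 64 = 73$)
$T{\left(w \right)} = - 10 w^{2}$
$\frac{1}{a + T{\left(d \right)}} = \frac{1}{76778 - 10 \cdot 73^{2}} = \frac{1}{76778 - 53290} = \frac{1}{23488}$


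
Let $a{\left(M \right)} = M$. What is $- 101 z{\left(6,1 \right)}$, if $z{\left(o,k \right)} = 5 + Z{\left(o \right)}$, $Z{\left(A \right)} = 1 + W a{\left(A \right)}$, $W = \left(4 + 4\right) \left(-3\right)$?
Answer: $13938$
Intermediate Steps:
$W = -24$ ($W = 8 \left(-3\right) = -24$)
$Z{\left(A \right)} = 1 - 24 A$
$z{\left(o,k \right)} = 6 - 24 o$ ($z{\left(o,k \right)} = 5 - \left(-1 + 24 o\right) = 6 - 24 o$)
$- 101 z{\left(6,1 \right)} = - 101 \left(6 - 144\right) = \left(-101\right) \left(-138\right) = 13938$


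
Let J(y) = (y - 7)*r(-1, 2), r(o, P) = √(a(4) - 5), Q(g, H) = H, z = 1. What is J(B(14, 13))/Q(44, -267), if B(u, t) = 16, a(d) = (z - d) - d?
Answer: -6*I*√3/89 ≈ -0.11677*I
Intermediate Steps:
a(d) = 1 - 2*d (a(d) = (1 - d) - d = 1 - 2*d)
r(o, P) = 2*I*√3 (r(o, P) = √((1 - 2*4) - 5) = √((1 - 8) - 5) = √(-7 - 5) = √(-12) = 2*I*√3)
J(y) = 2*I*√3*(-7 + y) (J(y) = (y - 7)*(2*I*√3) = (-7 + y)*(2*I*√3) = 2*I*√3*(-7 + y))
J(B(14, 13))/Q(44, -267) = (2*I*√3*(-7 + 16))/(-267) = (2*I*√3*9)*(-1/267) = (18*I*√3)*(-1/267) = -6*I*√3/89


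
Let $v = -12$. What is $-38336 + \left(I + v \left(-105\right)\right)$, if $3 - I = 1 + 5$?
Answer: $-37079$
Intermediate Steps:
$I = -3$ ($I = 3 - \left(1 + 5\right) = 3 - 6 = -3$)
$-38336 + \left(I + v \left(-105\right)\right) = -38336 - -1257 = -38336 + \left(-3 + 1260\right) = -38336 + 1257 = -37079$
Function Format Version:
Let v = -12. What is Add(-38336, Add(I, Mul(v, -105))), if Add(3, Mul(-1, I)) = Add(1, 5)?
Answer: -37079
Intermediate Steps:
I = -3 (I = Add(3, Mul(-1, Add(1, 5))) = Add(3, Mul(-1, 6)) = Add(3, -6) = -3)
Add(-38336, Add(I, Mul(v, -105))) = Add(-38336, Add(-3, Mul(-12, -105))) = Add(-38336, Add(-3, 1260)) = Add(-38336, 1257) = -37079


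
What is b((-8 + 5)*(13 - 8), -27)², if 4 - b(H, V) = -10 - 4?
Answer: 324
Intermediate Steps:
b(H, V) = 18 (b(H, V) = 4 - (-10 - 4) = 4 - 1*(-14) = 4 + 14 = 18)
b((-8 + 5)*(13 - 8), -27)² = 18² = 324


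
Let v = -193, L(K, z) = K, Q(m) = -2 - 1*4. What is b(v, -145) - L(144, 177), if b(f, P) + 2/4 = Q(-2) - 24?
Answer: -349/2 ≈ -174.50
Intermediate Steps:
Q(m) = -6 (Q(m) = -2 - 4 = -6)
b(f, P) = -61/2 (b(f, P) = -½ + (-6 - 24) = -½ - 30 = -61/2)
b(v, -145) - L(144, 177) = -61/2 - 1*144 = -61/2 - 144 = -349/2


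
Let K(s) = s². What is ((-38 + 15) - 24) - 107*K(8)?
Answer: -6895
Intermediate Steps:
((-38 + 15) - 24) - 107*K(8) = ((-38 + 15) - 24) - 107*8² = (-23 - 24) - 107*64 = -47 - 6848 = -6895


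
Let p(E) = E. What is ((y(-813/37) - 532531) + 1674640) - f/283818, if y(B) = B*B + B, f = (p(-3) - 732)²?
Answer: 147980387657379/129515614 ≈ 1.1426e+6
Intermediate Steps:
f = 540225 (f = (-3 - 732)² = (-735)² = 540225)
y(B) = B + B² (y(B) = B² + B = B + B²)
((y(-813/37) - 532531) + 1674640) - f/283818 = (((-813/37)*(1 - 813/37) - 532531) + 1674640) - 540225/283818 = (((-813*1/37)*(1 - 813*1/37) - 532531) + 1674640) - 540225/283818 = ((-813*(1 - 813/37)/37 - 532531) + 1674640) - 1*180075/94606 = ((-813/37*(-776/37) - 532531) + 1674640) - 180075/94606 = ((630888/1369 - 532531) + 1674640) - 180075/94606 = (-728404051/1369 + 1674640) - 180075/94606 = 1564178109/1369 - 180075/94606 = 147980387657379/129515614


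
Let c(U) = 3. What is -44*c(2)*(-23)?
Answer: 3036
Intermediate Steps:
-44*c(2)*(-23) = -44*3*(-23) = -132*(-23) = 3036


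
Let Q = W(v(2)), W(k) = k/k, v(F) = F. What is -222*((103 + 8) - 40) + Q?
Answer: -15761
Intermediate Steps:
W(k) = 1
Q = 1
-222*((103 + 8) - 40) + Q = -222*((103 + 8) - 40) + 1 = -222*(111 - 40) + 1 = -222*71 + 1 = -15762 + 1 = -15761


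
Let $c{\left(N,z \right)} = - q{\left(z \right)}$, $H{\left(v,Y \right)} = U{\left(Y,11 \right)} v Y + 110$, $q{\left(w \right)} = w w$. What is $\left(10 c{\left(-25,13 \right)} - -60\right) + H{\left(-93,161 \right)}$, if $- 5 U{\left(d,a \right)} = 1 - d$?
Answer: $-480656$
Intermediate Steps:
$U{\left(d,a \right)} = - \frac{1}{5} + \frac{d}{5}$ ($U{\left(d,a \right)} = - \frac{1 - d}{5} = - \frac{1}{5} + \frac{d}{5}$)
$q{\left(w \right)} = w^{2}$
$H{\left(v,Y \right)} = 110 + Y v \left(- \frac{1}{5} + \frac{Y}{5}\right)$ ($H{\left(v,Y \right)} = \left(- \frac{1}{5} + \frac{Y}{5}\right) v Y + 110 = v \left(- \frac{1}{5} + \frac{Y}{5}\right) Y + 110 = Y v \left(- \frac{1}{5} + \frac{Y}{5}\right) + 110 = 110 + Y v \left(- \frac{1}{5} + \frac{Y}{5}\right)$)
$c{\left(N,z \right)} = - z^{2}$
$\left(10 c{\left(-25,13 \right)} - -60\right) + H{\left(-93,161 \right)} = \left(10 \left(- 13^{2}\right) - -60\right) + \left(110 + \frac{1}{5} \cdot 161 \left(-93\right) \left(-1 + 161\right)\right) = \left(10 \left(\left(-1\right) 169\right) + 60\right) + \left(110 + \frac{1}{5} \cdot 161 \left(-93\right) 160\right) = \left(10 \left(-169\right) + 60\right) + \left(110 - 479136\right) = \left(-1690 + 60\right) - 479026 = -1630 - 479026 = -480656$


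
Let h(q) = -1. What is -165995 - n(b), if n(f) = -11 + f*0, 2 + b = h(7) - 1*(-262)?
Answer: -165984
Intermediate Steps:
b = 259 (b = -2 + (-1 - 1*(-262)) = -2 + (-1 + 262) = -2 + 261 = 259)
n(f) = -11 (n(f) = -11 + 0 = -11)
-165995 - n(b) = -165995 - 1*(-11) = -165995 + 11 = -165984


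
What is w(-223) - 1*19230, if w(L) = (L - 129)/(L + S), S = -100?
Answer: -6210938/323 ≈ -19229.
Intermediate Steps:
w(L) = (-129 + L)/(-100 + L) (w(L) = (L - 129)/(L - 100) = (-129 + L)/(-100 + L))
w(-223) - 1*19230 = (-129 - 223)/(-100 - 223) - 1*19230 = -352/(-323) - 19230 = -1/323*(-352) - 19230 = 352/323 - 19230 = -6210938/323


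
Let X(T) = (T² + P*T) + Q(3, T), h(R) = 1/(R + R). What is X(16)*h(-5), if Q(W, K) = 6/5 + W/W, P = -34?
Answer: 1429/50 ≈ 28.580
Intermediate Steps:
Q(W, K) = 11/5 (Q(W, K) = 6*(⅕) + 1 = 6/5 + 1 = 11/5)
h(R) = 1/(2*R)
X(T) = 11/5 + T² - 34*T (X(T) = (T² - 34*T) + 11/5 = 11/5 + T² - 34*T)
X(16)*h(-5) = (11/5 + 16² - 34*16)*((½)/(-5)) = (11/5 + 256 - 544)*((½)*(-⅕)) = -1429/5*(-⅒) = 1429/50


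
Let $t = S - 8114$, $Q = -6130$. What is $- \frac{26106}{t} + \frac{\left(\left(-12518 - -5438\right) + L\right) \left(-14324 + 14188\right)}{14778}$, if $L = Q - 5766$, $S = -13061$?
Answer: $\frac{27516439634}{156462075} \approx 175.87$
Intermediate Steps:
$t = -21175$ ($t = -13061 - 8114 = -21175$)
$L = -11896$ ($L = -6130 - 5766 = -11896$)
$- \frac{26106}{t} + \frac{\left(\left(-12518 - -5438\right) + L\right) \left(-14324 + 14188\right)}{14778} = - \frac{26106}{-21175} + \frac{\left(\left(-12518 - -5438\right) - 11896\right) \left(-14324 + 14188\right)}{14778} = \left(-26106\right) \left(- \frac{1}{21175}\right) + \left(\left(-12518 + 5438\right) - 11896\right) \left(-136\right) \frac{1}{14778} = \frac{26106}{21175} + \left(-7080 - 11896\right) \left(-136\right) \frac{1}{14778} = \frac{26106}{21175} + \left(-18976\right) \left(-136\right) \frac{1}{14778} = \frac{26106}{21175} + 2580736 \cdot \frac{1}{14778} = \frac{26106}{21175} + \frac{1290368}{7389} = \frac{27516439634}{156462075}$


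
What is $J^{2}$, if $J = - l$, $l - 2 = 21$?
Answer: $529$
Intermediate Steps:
$l = 23$ ($l = 2 + 21 = 23$)
$J = -23$ ($J = \left(-1\right) 23 = -23$)
$J^{2} = \left(-23\right)^{2} = 529$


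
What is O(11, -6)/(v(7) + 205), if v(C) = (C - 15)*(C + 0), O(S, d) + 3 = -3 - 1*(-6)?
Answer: 0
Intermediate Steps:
O(S, d) = 0 (O(S, d) = -3 + (-3 - 1*(-6)) = -3 + (-3 + 6) = -3 + 3 = 0)
v(C) = C*(-15 + C) (v(C) = (-15 + C)*C = C*(-15 + C))
O(11, -6)/(v(7) + 205) = 0/(7*(-15 + 7) + 205) = 0/(7*(-8) + 205) = 0/(-56 + 205) = 0/149 = 0*(1/149) = 0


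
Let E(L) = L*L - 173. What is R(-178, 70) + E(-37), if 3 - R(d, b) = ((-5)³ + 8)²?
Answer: -12490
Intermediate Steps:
R(d, b) = -13686 (R(d, b) = 3 - ((-5)³ + 8)² = 3 - (-125 + 8)² = 3 - 1*(-117)² = 3 - 1*13689 = 3 - 13689 = -13686)
E(L) = -173 + L² (E(L) = L² - 173 = -173 + L²)
R(-178, 70) + E(-37) = -13686 + (-173 + (-37)²) = -13686 + (-173 + 1369) = -13686 + 1196 = -12490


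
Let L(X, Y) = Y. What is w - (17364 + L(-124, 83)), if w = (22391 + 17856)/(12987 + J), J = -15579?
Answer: -45262871/2592 ≈ -17463.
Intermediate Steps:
w = -40247/2592 (w = (22391 + 17856)/(12987 - 15579) = 40247/(-2592) = 40247*(-1/2592) = -40247/2592 ≈ -15.527)
w - (17364 + L(-124, 83)) = -40247/2592 - (17364 + 83) = -40247/2592 - 1*17447 = -40247/2592 - 17447 = -45262871/2592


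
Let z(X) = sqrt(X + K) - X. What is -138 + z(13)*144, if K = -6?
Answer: -2010 + 144*sqrt(7) ≈ -1629.0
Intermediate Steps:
z(X) = sqrt(-6 + X) - X (z(X) = sqrt(X - 6) - X = sqrt(-6 + X) - X)
-138 + z(13)*144 = -138 + (sqrt(-6 + 13) - 1*13)*144 = -138 + (sqrt(7) - 13)*144 = -138 + (-13 + sqrt(7))*144 = -138 + (-1872 + 144*sqrt(7)) = -2010 + 144*sqrt(7)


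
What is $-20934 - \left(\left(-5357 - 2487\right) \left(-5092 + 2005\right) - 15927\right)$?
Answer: $-24219435$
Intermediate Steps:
$-20934 - \left(\left(-5357 - 2487\right) \left(-5092 + 2005\right) - 15927\right) = -20934 - \left(\left(-7844\right) \left(-3087\right) - 15927\right) = -20934 - \left(24214428 - 15927\right) = -20934 - 24198501 = -24219435$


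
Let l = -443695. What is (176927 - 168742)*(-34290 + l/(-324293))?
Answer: -91013625405875/324293 ≈ -2.8065e+8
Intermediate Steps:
(176927 - 168742)*(-34290 + l/(-324293)) = (176927 - 168742)*(-34290 - 443695/(-324293)) = 8185*(-34290 - 443695*(-1/324293)) = 8185*(-34290 + 443695/324293) = 8185*(-11119563275/324293) = -91013625405875/324293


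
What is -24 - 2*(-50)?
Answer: 76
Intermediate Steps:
-24 - 2*(-50) = -24 + 100 = 76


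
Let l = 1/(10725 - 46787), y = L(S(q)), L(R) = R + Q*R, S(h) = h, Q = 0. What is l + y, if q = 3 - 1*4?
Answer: -36063/36062 ≈ -1.0000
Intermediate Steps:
q = -1 (q = 3 - 4 = -1)
L(R) = R (L(R) = R + 0*R = R + 0 = R)
y = -1
l = -1/36062 (l = 1/(-36062) = -1/36062 ≈ -2.7730e-5)
l + y = -1/36062 - 1 = -36063/36062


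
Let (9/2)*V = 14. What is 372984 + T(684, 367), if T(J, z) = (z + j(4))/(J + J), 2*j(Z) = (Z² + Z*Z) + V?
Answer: 4592182469/12312 ≈ 3.7298e+5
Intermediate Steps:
V = 28/9 (V = (2/9)*14 = 28/9 ≈ 3.1111)
j(Z) = 14/9 + Z² (j(Z) = ((Z² + Z*Z) + 28/9)/2 = ((Z² + Z²) + 28/9)/2 = (2*Z² + 28/9)/2 = (28/9 + 2*Z²)/2 = 14/9 + Z²)
T(J, z) = (158/9 + z)/(2*J) (T(J, z) = (z + (14/9 + 4²))/(J + J) = (z + (14/9 + 16))/((2*J)) = (z + 158/9)*(1/(2*J)) = (158/9 + z)*(1/(2*J)) = (158/9 + z)/(2*J))
372984 + T(684, 367) = 372984 + (1/18)*(158 + 9*367)/684 = 372984 + (1/18)*(1/684)*(158 + 3303) = 372984 + (1/18)*(1/684)*3461 = 372984 + 3461/12312 = 4592182469/12312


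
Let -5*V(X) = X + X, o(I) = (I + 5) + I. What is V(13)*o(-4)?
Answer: 78/5 ≈ 15.600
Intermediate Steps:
o(I) = 5 + 2*I (o(I) = (5 + I) + I = 5 + 2*I)
V(X) = -2*X/5 (V(X) = -(X + X)/5 = -2*X/5)
V(13)*o(-4) = (-⅖*13)*(5 + 2*(-4)) = -26*(5 - 8)/5 = -26/5*(-3) = 78/5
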